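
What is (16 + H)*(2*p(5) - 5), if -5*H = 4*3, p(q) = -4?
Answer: -884/5 ≈ -176.80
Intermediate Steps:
H = -12/5 (H = -4*3/5 = -⅕*12 = -12/5 ≈ -2.4000)
(16 + H)*(2*p(5) - 5) = (16 - 12/5)*(2*(-4) - 5) = 68*(-8 - 5)/5 = (68/5)*(-13) = -884/5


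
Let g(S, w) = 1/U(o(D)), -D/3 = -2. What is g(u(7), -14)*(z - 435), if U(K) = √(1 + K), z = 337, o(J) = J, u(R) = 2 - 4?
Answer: -14*√7 ≈ -37.041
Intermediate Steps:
u(R) = -2
D = 6 (D = -3*(-2) = 6)
g(S, w) = √7/7 (g(S, w) = 1/(√(1 + 6)) = 1/(√7) = √7/7)
g(u(7), -14)*(z - 435) = (√7/7)*(337 - 435) = (√7/7)*(-98) = -14*√7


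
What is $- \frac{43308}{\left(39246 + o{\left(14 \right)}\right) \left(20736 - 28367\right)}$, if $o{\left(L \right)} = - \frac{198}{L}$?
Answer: $\frac{101052}{698549371} \approx 0.00014466$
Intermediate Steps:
$- \frac{43308}{\left(39246 + o{\left(14 \right)}\right) \left(20736 - 28367\right)} = - \frac{43308}{\left(39246 - \frac{198}{14}\right) \left(20736 - 28367\right)} = - \frac{43308}{\left(39246 - \frac{99}{7}\right) \left(-7631\right)} = - \frac{43308}{\frac{274623}{7} \left(-7631\right)} = - \frac{43308}{- \frac{2095648113}{7}} = \left(-43308\right) \left(- \frac{7}{2095648113}\right) = \frac{101052}{698549371}$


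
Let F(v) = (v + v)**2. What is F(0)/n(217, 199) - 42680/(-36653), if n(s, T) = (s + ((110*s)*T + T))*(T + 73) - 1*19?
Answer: 42680/36653 ≈ 1.1644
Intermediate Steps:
n(s, T) = -19 + (73 + T)*(T + s + 110*T*s) (n(s, T) = (s + (110*T*s + T))*(73 + T) - 19 = (s + (T + 110*T*s))*(73 + T) - 19 = (T + s + 110*T*s)*(73 + T) - 19 = (73 + T)*(T + s + 110*T*s) - 19 = -19 + (73 + T)*(T + s + 110*T*s))
F(v) = 4*v**2 (F(v) = (2*v)**2 = 4*v**2)
F(0)/n(217, 199) - 42680/(-36653) = (4*0**2)/(-19 + 199**2 + 73*199 + 73*217 + 110*217*199**2 + 8031*199*217) - 42680/(-36653) = (4*0)/(-19 + 39601 + 14527 + 15841 + 110*217*39601 + 346802673) - 42680*(-1/36653) = 0/(-19 + 39601 + 14527 + 15841 + 945275870 + 346802673) + 42680/36653 = 0/1292148493 + 42680/36653 = 0*(1/1292148493) + 42680/36653 = 0 + 42680/36653 = 42680/36653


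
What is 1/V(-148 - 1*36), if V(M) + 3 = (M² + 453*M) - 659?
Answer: -1/50158 ≈ -1.9937e-5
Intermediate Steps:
V(M) = -662 + M² + 453*M (V(M) = -3 + ((M² + 453*M) - 659) = -3 + (-659 + M² + 453*M) = -662 + M² + 453*M)
1/V(-148 - 1*36) = 1/(-662 + (-148 - 1*36)² + 453*(-148 - 1*36)) = 1/(-662 + (-148 - 36)² + 453*(-148 - 36)) = 1/(-662 + (-184)² + 453*(-184)) = 1/(-662 + 33856 - 83352) = 1/(-50158) = -1/50158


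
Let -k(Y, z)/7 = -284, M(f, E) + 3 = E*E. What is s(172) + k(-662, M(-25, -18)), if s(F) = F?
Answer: 2160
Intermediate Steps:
M(f, E) = -3 + E**2 (M(f, E) = -3 + E*E = -3 + E**2)
k(Y, z) = 1988 (k(Y, z) = -7*(-284) = 1988)
s(172) + k(-662, M(-25, -18)) = 172 + 1988 = 2160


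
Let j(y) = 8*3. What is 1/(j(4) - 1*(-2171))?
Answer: 1/2195 ≈ 0.00045558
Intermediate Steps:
j(y) = 24
1/(j(4) - 1*(-2171)) = 1/(24 - 1*(-2171)) = 1/(24 + 2171) = 1/2195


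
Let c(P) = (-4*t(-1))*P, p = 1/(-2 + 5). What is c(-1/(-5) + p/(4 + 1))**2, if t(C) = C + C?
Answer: 1024/225 ≈ 4.5511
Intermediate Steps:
p = 1/3 ≈ 0.33333
t(C) = 2*C
c(P) = 8*P (c(P) = (-8*(-1))*P = (-4*(-2))*P = 8*P)
c(-1/(-5) + p/(4 + 1))**2 = (8*(-1/(-5) + 1/(3*(4 + 1))))**2 = (8*(-1*(-1/5) + (1/3)/5))**2 = (8*(1/5 + (1/3)*(1/5)))**2 = (8*(1/5 + 1/15))**2 = (8*(4/15))**2 = (32/15)**2 = 1024/225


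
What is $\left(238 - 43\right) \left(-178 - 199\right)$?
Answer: $-73515$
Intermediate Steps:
$\left(238 - 43\right) \left(-178 - 199\right) = 195 \left(-377\right) = -73515$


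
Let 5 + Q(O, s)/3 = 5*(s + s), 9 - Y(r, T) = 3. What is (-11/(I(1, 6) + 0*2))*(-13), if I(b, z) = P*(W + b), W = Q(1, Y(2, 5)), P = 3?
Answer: 143/498 ≈ 0.28715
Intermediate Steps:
Y(r, T) = 6 (Y(r, T) = 9 - 1*3 = 9 - 3 = 6)
Q(O, s) = -15 + 30*s (Q(O, s) = -15 + 3*(5*(s + s)) = -15 + 3*(5*(2*s)) = -15 + 3*(10*s) = -15 + 30*s)
W = 165 (W = -15 + 30*6 = -15 + 180 = 165)
I(b, z) = 495 + 3*b (I(b, z) = 3*(165 + b) = 495 + 3*b)
(-11/(I(1, 6) + 0*2))*(-13) = (-11/((495 + 3*1) + 0*2))*(-13) = (-11/((495 + 3) + 0))*(-13) = (-11/(498 + 0))*(-13) = (-11/498)*(-13) = ((1/498)*(-11))*(-13) = -11/498*(-13) = 143/498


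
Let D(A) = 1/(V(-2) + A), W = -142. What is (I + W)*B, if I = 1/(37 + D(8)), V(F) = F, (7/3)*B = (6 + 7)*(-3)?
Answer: 3704220/1561 ≈ 2373.0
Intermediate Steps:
B = -117/7 (B = 3*((6 + 7)*(-3))/7 = 3*(13*(-3))/7 = (3/7)*(-39) = -117/7 ≈ -16.714)
D(A) = 1/(-2 + A)
I = 6/223 (I = 1/(37 + 1/(-2 + 8)) = 1/(37 + 1/6) = 1/(37 + ⅙) = 1/(223/6) = 6/223 ≈ 0.026906)
(I + W)*B = (6/223 - 142)*(-117/7) = -31660/223*(-117/7) = 3704220/1561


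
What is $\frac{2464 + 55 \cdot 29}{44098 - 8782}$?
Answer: $\frac{451}{3924} \approx 0.11493$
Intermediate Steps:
$\frac{2464 + 55 \cdot 29}{44098 - 8782} = \frac{2464 + 1595}{35316} = 4059 \cdot \frac{1}{35316} = \frac{451}{3924}$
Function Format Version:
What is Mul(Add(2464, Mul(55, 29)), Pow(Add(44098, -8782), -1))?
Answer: Rational(451, 3924) ≈ 0.11493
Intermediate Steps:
Mul(Add(2464, Mul(55, 29)), Pow(Add(44098, -8782), -1)) = Mul(Add(2464, 1595), Pow(35316, -1)) = Mul(4059, Rational(1, 35316)) = Rational(451, 3924)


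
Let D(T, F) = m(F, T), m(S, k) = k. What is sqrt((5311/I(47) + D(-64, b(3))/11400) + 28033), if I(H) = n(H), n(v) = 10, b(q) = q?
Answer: 7*sqrt(189397434)/570 ≈ 169.01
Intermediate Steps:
D(T, F) = T
I(H) = 10
sqrt((5311/I(47) + D(-64, b(3))/11400) + 28033) = sqrt((5311/10 - 64/11400) + 28033) = sqrt((5311*(1/10) - 64*1/11400) + 28033) = sqrt((5311/10 - 8/1425) + 28033) = sqrt(1513619/2850 + 28033) = sqrt(81407669/2850) = 7*sqrt(189397434)/570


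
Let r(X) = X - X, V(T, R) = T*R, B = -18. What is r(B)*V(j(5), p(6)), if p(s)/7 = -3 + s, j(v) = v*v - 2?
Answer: 0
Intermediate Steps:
j(v) = -2 + v² (j(v) = v² - 2 = -2 + v²)
p(s) = -21 + 7*s (p(s) = 7*(-3 + s) = -21 + 7*s)
V(T, R) = R*T
r(X) = 0
r(B)*V(j(5), p(6)) = 0*((-21 + 7*6)*(-2 + 5²)) = 0*((-21 + 42)*(-2 + 25)) = 0*(21*23) = 0*483 = 0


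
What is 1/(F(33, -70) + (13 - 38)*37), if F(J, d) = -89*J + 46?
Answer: -1/3816 ≈ -0.00026205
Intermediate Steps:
F(J, d) = 46 - 89*J
1/(F(33, -70) + (13 - 38)*37) = 1/((46 - 89*33) + (13 - 38)*37) = 1/((46 - 2937) - 25*37) = 1/(-2891 - 925) = 1/(-3816) = -1/3816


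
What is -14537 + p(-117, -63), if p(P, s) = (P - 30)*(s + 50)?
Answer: -12626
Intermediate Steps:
p(P, s) = (-30 + P)*(50 + s)
-14537 + p(-117, -63) = -14537 + (-1500 - 30*(-63) + 50*(-117) - 117*(-63)) = -14537 + (-1500 + 1890 - 5850 + 7371) = -14537 + 1911 = -12626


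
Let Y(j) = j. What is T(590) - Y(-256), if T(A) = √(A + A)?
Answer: 256 + 2*√295 ≈ 290.35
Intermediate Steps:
T(A) = √2*√A (T(A) = √(2*A) = √2*√A)
T(590) - Y(-256) = √2*√590 - 1*(-256) = 2*√295 + 256 = 256 + 2*√295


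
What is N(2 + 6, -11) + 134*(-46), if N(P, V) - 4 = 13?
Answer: -6147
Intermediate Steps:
N(P, V) = 17 (N(P, V) = 4 + 13 = 17)
N(2 + 6, -11) + 134*(-46) = 17 + 134*(-46) = 17 - 6164 = -6147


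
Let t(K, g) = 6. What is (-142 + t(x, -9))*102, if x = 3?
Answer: -13872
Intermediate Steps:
(-142 + t(x, -9))*102 = (-142 + 6)*102 = -136*102 = -13872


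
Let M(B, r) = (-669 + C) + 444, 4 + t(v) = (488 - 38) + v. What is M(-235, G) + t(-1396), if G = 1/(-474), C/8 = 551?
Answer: 3233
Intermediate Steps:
C = 4408 (C = 8*551 = 4408)
t(v) = 446 + v (t(v) = -4 + ((488 - 38) + v) = -4 + (450 + v) = 446 + v)
G = -1/474 ≈ -0.0021097
M(B, r) = 4183 (M(B, r) = (-669 + 4408) + 444 = 3739 + 444 = 4183)
M(-235, G) + t(-1396) = 4183 + (446 - 1396) = 4183 - 950 = 3233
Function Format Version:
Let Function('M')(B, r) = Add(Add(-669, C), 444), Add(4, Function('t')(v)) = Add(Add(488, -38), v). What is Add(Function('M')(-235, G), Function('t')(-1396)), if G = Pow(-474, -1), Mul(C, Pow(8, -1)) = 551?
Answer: 3233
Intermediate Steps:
C = 4408 (C = Mul(8, 551) = 4408)
Function('t')(v) = Add(446, v) (Function('t')(v) = Add(-4, Add(Add(488, -38), v)) = Add(-4, Add(450, v)) = Add(446, v))
G = Rational(-1, 474) ≈ -0.0021097
Function('M')(B, r) = 4183 (Function('M')(B, r) = Add(Add(-669, 4408), 444) = Add(3739, 444) = 4183)
Add(Function('M')(-235, G), Function('t')(-1396)) = Add(4183, Add(446, -1396)) = Add(4183, -950) = 3233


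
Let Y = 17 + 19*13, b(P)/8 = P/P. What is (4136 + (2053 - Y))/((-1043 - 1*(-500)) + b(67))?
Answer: -1185/107 ≈ -11.075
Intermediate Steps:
b(P) = 8 (b(P) = 8*(P/P) = 8*1 = 8)
Y = 264 (Y = 17 + 247 = 264)
(4136 + (2053 - Y))/((-1043 - 1*(-500)) + b(67)) = (4136 + (2053 - 1*264))/((-1043 - 1*(-500)) + 8) = (4136 + (2053 - 264))/((-1043 + 500) + 8) = (4136 + 1789)/(-543 + 8) = 5925/(-535) = 5925*(-1/535) = -1185/107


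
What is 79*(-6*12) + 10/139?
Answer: -790622/139 ≈ -5687.9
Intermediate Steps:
79*(-6*12) + 10/139 = 79*(-72) + 10*(1/139) = -5688 + 10/139 = -790622/139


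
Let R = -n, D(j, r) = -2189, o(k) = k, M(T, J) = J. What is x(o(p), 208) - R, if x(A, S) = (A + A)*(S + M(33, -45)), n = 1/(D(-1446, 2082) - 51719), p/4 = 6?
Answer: 421776191/53908 ≈ 7824.0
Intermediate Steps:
p = 24 (p = 4*6 = 24)
n = -1/53908 (n = 1/(-2189 - 51719) = 1/(-53908) = -1/53908 ≈ -1.8550e-5)
x(A, S) = 2*A*(-45 + S) (x(A, S) = (A + A)*(S - 45) = (2*A)*(-45 + S) = 2*A*(-45 + S))
R = 1/53908 (R = -1*(-1/53908) = 1/53908 ≈ 1.8550e-5)
x(o(p), 208) - R = 2*24*(-45 + 208) - 1*1/53908 = 2*24*163 - 1/53908 = 7824 - 1/53908 = 421776191/53908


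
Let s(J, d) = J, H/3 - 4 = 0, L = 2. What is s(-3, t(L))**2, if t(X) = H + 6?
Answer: 9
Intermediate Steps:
H = 12 (H = 12 + 3*0 = 12 + 0 = 12)
t(X) = 18 (t(X) = 12 + 6 = 18)
s(-3, t(L))**2 = (-3)**2 = 9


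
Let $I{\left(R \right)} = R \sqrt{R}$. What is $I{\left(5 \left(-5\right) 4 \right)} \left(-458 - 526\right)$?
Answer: $984000 i \approx 9.84 \cdot 10^{5} i$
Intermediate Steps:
$I{\left(R \right)} = R^{\frac{3}{2}}$
$I{\left(5 \left(-5\right) 4 \right)} \left(-458 - 526\right) = \left(5 \left(-5\right) 4\right)^{\frac{3}{2}} \left(-458 - 526\right) = \left(\left(-25\right) 4\right)^{\frac{3}{2}} \left(-984\right) = \left(-100\right)^{\frac{3}{2}} \left(-984\right) = - 1000 i \left(-984\right) = 984000 i$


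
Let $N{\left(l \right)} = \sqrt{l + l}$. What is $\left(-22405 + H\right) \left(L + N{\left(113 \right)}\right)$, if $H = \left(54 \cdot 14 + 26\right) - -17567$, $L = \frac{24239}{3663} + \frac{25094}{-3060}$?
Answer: $\frac{666535324}{103785} - 4056 \sqrt{226} \approx -54553.0$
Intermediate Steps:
$L = - \frac{985999}{622710}$ ($L = 24239 \cdot \frac{1}{3663} + 25094 \left(- \frac{1}{3060}\right) = \frac{24239}{3663} - \frac{12547}{1530} = - \frac{985999}{622710} \approx -1.5834$)
$H = 18349$ ($H = \left(756 + 26\right) + 17567 = 782 + 17567 = 18349$)
$N{\left(l \right)} = \sqrt{2} \sqrt{l}$ ($N{\left(l \right)} = \sqrt{2 l} = \sqrt{2} \sqrt{l}$)
$\left(-22405 + H\right) \left(L + N{\left(113 \right)}\right) = \left(-22405 + 18349\right) \left(- \frac{985999}{622710} + \sqrt{2} \sqrt{113}\right) = - 4056 \left(- \frac{985999}{622710} + \sqrt{226}\right) = \frac{666535324}{103785} - 4056 \sqrt{226}$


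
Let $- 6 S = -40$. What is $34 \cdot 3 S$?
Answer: $680$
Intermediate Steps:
$S = \frac{20}{3}$ ($S = \left(- \frac{1}{6}\right) \left(-40\right) = \frac{20}{3} \approx 6.6667$)
$34 \cdot 3 S = 34 \cdot 3 \cdot \frac{20}{3} = 102 \cdot \frac{20}{3} = 680$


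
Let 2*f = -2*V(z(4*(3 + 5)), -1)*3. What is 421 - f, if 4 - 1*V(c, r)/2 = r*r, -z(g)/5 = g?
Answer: 439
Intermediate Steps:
z(g) = -5*g
V(c, r) = 8 - 2*r**2 (V(c, r) = 8 - 2*r*r = 8 - 2*r**2)
f = -18 (f = (-2*(8 - 2*(-1)**2)*3)/2 = (-2*(8 - 2*1)*3)/2 = (-2*(8 - 2)*3)/2 = (-2*6*3)/2 = (-12*3)/2 = (1/2)*(-36) = -18)
421 - f = 421 - 1*(-18) = 421 + 18 = 439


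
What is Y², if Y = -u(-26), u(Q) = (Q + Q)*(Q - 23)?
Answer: 6492304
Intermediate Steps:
u(Q) = 2*Q*(-23 + Q) (u(Q) = (2*Q)*(-23 + Q) = 2*Q*(-23 + Q))
Y = -2548 (Y = -2*(-26)*(-23 - 26) = -2*(-26)*(-49) = -1*2548 = -2548)
Y² = (-2548)² = 6492304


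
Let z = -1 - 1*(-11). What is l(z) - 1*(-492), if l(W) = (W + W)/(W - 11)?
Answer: 472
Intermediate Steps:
z = 10 (z = -1 + 11 = 10)
l(W) = 2*W/(-11 + W) (l(W) = (2*W)/(-11 + W) = 2*W/(-11 + W))
l(z) - 1*(-492) = 2*10/(-11 + 10) - 1*(-492) = 2*10/(-1) + 492 = 2*10*(-1) + 492 = -20 + 492 = 472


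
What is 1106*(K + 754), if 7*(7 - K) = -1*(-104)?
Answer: 825234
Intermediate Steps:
K = -55/7 (K = 7 - (-1)*(-104)/7 = 7 - ⅐*104 = 7 - 104/7 = -55/7 ≈ -7.8571)
1106*(K + 754) = 1106*(-55/7 + 754) = 1106*(5223/7) = 825234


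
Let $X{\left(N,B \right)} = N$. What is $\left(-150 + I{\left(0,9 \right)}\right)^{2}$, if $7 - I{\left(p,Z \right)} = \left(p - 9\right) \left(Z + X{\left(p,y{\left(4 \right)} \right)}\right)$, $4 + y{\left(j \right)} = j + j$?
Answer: $3844$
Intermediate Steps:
$y{\left(j \right)} = -4 + 2 j$ ($y{\left(j \right)} = -4 + \left(j + j\right) = -4 + 2 j$)
$I{\left(p,Z \right)} = 7 - \left(-9 + p\right) \left(Z + p\right)$ ($I{\left(p,Z \right)} = 7 - \left(p - 9\right) \left(Z + p\right) = 7 - \left(-9 + p\right) \left(Z + p\right)$)
$\left(-150 + I{\left(0,9 \right)}\right)^{2} = \left(-150 + \left(7 - 0^{2} + 9 \cdot 9 + 9 \cdot 0 - 9 \cdot 0\right)\right)^{2} = \left(-150 + \left(7 - 0 + 81 + 0 + 0\right)\right)^{2} = \left(-150 + \left(7 + 0 + 81 + 0 + 0\right)\right)^{2} = \left(-150 + 88\right)^{2} = \left(-62\right)^{2} = 3844$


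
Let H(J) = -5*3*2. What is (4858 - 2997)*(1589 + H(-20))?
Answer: 2901299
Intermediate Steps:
H(J) = -30 (H(J) = -15*2 = -30)
(4858 - 2997)*(1589 + H(-20)) = (4858 - 2997)*(1589 - 30) = 1861*1559 = 2901299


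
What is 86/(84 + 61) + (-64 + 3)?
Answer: -8759/145 ≈ -60.407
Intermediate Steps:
86/(84 + 61) + (-64 + 3) = 86/145 - 61 = -8759/145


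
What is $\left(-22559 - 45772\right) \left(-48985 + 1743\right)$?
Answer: $3228093102$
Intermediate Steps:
$\left(-22559 - 45772\right) \left(-48985 + 1743\right) = \left(-68331\right) \left(-47242\right) = 3228093102$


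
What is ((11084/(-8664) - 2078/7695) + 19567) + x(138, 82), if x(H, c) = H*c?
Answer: 9030044981/292410 ≈ 30881.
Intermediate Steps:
((11084/(-8664) - 2078/7695) + 19567) + x(138, 82) = ((11084/(-8664) - 2078/7695) + 19567) + 138*82 = ((11084*(-1/8664) - 2078*1/7695) + 19567) + 11316 = ((-2771/2166 - 2078/7695) + 19567) + 11316 = (-453049/292410 + 19567) + 11316 = 5721133421/292410 + 11316 = 9030044981/292410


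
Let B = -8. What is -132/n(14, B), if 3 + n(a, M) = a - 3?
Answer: -33/2 ≈ -16.500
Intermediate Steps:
n(a, M) = -6 + a (n(a, M) = -3 + (a - 3) = -3 + (-3 + a) = -6 + a)
-132/n(14, B) = -132/(-6 + 14) = -132/8 = -132*⅛ = -33/2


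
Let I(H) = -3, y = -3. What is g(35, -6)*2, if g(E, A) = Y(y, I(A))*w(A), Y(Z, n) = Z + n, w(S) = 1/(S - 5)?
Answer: 12/11 ≈ 1.0909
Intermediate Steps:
w(S) = 1/(-5 + S)
g(E, A) = -6/(-5 + A) (g(E, A) = (-3 - 3)/(-5 + A) = -6/(-5 + A))
g(35, -6)*2 = -6/(-5 - 6)*2 = -6/(-11)*2 = -6*(-1/11)*2 = (6/11)*2 = 12/11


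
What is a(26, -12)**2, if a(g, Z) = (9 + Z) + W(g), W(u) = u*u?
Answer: 452929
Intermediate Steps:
W(u) = u**2
a(g, Z) = 9 + Z + g**2 (a(g, Z) = (9 + Z) + g**2 = 9 + Z + g**2)
a(26, -12)**2 = (9 - 12 + 26**2)**2 = (9 - 12 + 676)**2 = 673**2 = 452929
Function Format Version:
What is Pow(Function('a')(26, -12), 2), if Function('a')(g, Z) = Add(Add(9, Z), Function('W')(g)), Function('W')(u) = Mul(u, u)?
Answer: 452929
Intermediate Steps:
Function('W')(u) = Pow(u, 2)
Function('a')(g, Z) = Add(9, Z, Pow(g, 2)) (Function('a')(g, Z) = Add(Add(9, Z), Pow(g, 2)) = Add(9, Z, Pow(g, 2)))
Pow(Function('a')(26, -12), 2) = Pow(Add(9, -12, Pow(26, 2)), 2) = Pow(Add(9, -12, 676), 2) = Pow(673, 2) = 452929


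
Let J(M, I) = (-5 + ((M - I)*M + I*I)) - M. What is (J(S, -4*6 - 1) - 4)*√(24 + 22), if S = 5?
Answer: 761*√46 ≈ 5161.4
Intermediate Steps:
J(M, I) = -5 + I² - M + M*(M - I) (J(M, I) = (-5 + (M*(M - I) + I²)) - M = (-5 + (I² + M*(M - I))) - M = (-5 + I² + M*(M - I)) - M = -5 + I² - M + M*(M - I))
(J(S, -4*6 - 1) - 4)*√(24 + 22) = ((-5 + (-4*6 - 1)² + 5² - 1*5 - 1*(-4*6 - 1)*5) - 4)*√(24 + 22) = ((-5 + (-24 - 1)² + 25 - 5 - 1*(-24 - 1)*5) - 4)*√46 = ((-5 + (-25)² + 25 - 5 - 1*(-25)*5) - 4)*√46 = ((-5 + 625 + 25 - 5 + 125) - 4)*√46 = (765 - 4)*√46 = 761*√46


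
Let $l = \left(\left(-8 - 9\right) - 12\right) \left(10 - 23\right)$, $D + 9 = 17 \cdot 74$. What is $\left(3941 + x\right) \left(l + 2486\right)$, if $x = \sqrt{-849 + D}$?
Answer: $11340343$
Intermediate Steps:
$D = 1249$ ($D = -9 + 17 \cdot 74 = -9 + 1258 = 1249$)
$x = 20$ ($x = \sqrt{-849 + 1249} = \sqrt{400} = 20$)
$l = 377$ ($l = \left(-17 - 12\right) \left(-13\right) = \left(-29\right) \left(-13\right) = 377$)
$\left(3941 + x\right) \left(l + 2486\right) = \left(3941 + 20\right) \left(377 + 2486\right) = 3961 \cdot 2863 = 11340343$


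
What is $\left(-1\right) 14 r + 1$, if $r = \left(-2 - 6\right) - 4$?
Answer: $169$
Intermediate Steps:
$r = -12$ ($r = \left(-2 - 6\right) - 4 = -8 - 4 = -12$)
$\left(-1\right) 14 r + 1 = \left(-1\right) 14 \left(-12\right) + 1 = \left(-14\right) \left(-12\right) + 1 = 168 + 1 = 169$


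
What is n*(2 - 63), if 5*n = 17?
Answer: -1037/5 ≈ -207.40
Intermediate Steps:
n = 17/5 (n = (⅕)*17 = 17/5 ≈ 3.4000)
n*(2 - 63) = 17*(2 - 63)/5 = (17/5)*(-61) = -1037/5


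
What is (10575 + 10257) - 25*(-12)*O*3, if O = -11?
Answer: 10932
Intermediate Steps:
(10575 + 10257) - 25*(-12)*O*3 = (10575 + 10257) - 25*(-12)*(-11*3) = 20832 - (-300)*(-33) = 20832 - 1*9900 = 20832 - 9900 = 10932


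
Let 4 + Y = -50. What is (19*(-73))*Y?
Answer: 74898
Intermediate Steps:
Y = -54 (Y = -4 - 50 = -54)
(19*(-73))*Y = (19*(-73))*(-54) = -1387*(-54) = 74898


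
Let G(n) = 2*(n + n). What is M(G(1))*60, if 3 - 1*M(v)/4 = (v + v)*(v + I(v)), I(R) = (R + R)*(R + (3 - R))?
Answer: -53040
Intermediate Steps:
G(n) = 4*n (G(n) = 2*(2*n) = 4*n)
I(R) = 6*R (I(R) = (2*R)*3 = 6*R)
M(v) = 12 - 56*v² (M(v) = 12 - 4*(v + v)*(v + 6*v) = 12 - 4*2*v*7*v = 12 - 56*v²)
M(G(1))*60 = (12 - 56*(4*1)²)*60 = (12 - 56*4²)*60 = (12 - 56*16)*60 = (12 - 896)*60 = -884*60 = -53040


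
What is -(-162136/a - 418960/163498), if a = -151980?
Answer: 4645578634/3106053255 ≈ 1.4957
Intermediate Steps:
-(-162136/a - 418960/163498) = -(-162136/(-151980) - 418960/163498) = -(-162136*(-1/151980) - 418960*1/163498) = -(40534/37995 - 209480/81749) = -1*(-4645578634/3106053255) = 4645578634/3106053255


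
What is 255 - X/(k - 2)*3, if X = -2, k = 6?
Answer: 513/2 ≈ 256.50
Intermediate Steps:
255 - X/(k - 2)*3 = 255 - (-2/(6 - 2))*3 = 255 - (-2/4)*3 = 255 - (-2*¼)*3 = 255 - (-1)*3/2 = 255 - 1*(-3/2) = 255 + 3/2 = 513/2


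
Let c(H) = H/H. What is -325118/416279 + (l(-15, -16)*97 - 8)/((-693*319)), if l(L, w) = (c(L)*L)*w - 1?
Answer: -9057791859/10225061077 ≈ -0.88584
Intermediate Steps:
c(H) = 1
l(L, w) = -1 + L*w (l(L, w) = (1*L)*w - 1 = L*w - 1 = -1 + L*w)
-325118/416279 + (l(-15, -16)*97 - 8)/((-693*319)) = -325118/416279 + ((-1 - 15*(-16))*97 - 8)/((-693*319)) = -325118*1/416279 + ((-1 + 240)*97 - 8)/(-221067) = -325118/416279 + (239*97 - 8)*(-1/221067) = -325118/416279 + (23183 - 8)*(-1/221067) = -325118/416279 + 23175*(-1/221067) = -325118/416279 - 2575/24563 = -9057791859/10225061077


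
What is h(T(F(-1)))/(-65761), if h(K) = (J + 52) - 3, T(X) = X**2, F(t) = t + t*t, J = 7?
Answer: -56/65761 ≈ -0.00085157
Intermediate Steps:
F(t) = t + t**2
h(K) = 56 (h(K) = (7 + 52) - 3 = 59 - 3 = 56)
h(T(F(-1)))/(-65761) = 56/(-65761) = 56*(-1/65761) = -56/65761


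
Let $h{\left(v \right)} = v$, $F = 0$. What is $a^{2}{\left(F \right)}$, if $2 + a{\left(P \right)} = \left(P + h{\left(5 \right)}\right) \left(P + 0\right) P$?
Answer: $4$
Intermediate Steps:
$a{\left(P \right)} = -2 + P^{2} \left(5 + P\right)$ ($a{\left(P \right)} = -2 + \left(P + 5\right) \left(P + 0\right) P = -2 + \left(5 + P\right) P P = -2 + P \left(5 + P\right) P = -2 + P^{2} \left(5 + P\right)$)
$a^{2}{\left(F \right)} = \left(-2 + 0^{3} + 5 \cdot 0^{2}\right)^{2} = \left(-2 + 0 + 5 \cdot 0\right)^{2} = \left(-2 + 0 + 0\right)^{2} = \left(-2\right)^{2} = 4$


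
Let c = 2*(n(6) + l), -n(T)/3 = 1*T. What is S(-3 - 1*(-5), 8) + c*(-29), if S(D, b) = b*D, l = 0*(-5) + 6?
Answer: 712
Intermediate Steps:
n(T) = -3*T
l = 6 (l = 0 + 6 = 6)
S(D, b) = D*b
c = -24 (c = 2*(-3*6 + 6) = 2*(-18 + 6) = 2*(-12) = -24)
S(-3 - 1*(-5), 8) + c*(-29) = (-3 - 1*(-5))*8 - 24*(-29) = (-3 + 5)*8 + 696 = 2*8 + 696 = 16 + 696 = 712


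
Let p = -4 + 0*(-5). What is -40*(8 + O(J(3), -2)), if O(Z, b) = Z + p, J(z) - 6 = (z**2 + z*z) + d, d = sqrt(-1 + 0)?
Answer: -1120 - 40*I ≈ -1120.0 - 40.0*I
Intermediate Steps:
d = I (d = sqrt(-1) = I ≈ 1.0*I)
J(z) = 6 + I + 2*z**2 (J(z) = 6 + ((z**2 + z*z) + I) = 6 + ((z**2 + z**2) + I) = 6 + (2*z**2 + I) = 6 + (I + 2*z**2) = 6 + I + 2*z**2)
p = -4 (p = -4 + 0 = -4)
O(Z, b) = -4 + Z (O(Z, b) = Z - 4 = -4 + Z)
-40*(8 + O(J(3), -2)) = -40*(8 + (-4 + (6 + I + 2*3**2))) = -40*(8 + (-4 + (6 + I + 2*9))) = -40*(8 + (-4 + (6 + I + 18))) = -40*(8 + (-4 + (24 + I))) = -40*(8 + (20 + I)) = -40*(28 + I) = -1120 - 40*I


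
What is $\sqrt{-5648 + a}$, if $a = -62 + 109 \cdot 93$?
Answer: $\sqrt{4427} \approx 66.536$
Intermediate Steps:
$a = 10075$ ($a = -62 + 10137 = 10075$)
$\sqrt{-5648 + a} = \sqrt{-5648 + 10075} = \sqrt{4427}$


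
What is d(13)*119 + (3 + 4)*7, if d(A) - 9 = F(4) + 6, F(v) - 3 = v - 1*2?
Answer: 2429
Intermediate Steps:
F(v) = 1 + v (F(v) = 3 + (v - 1*2) = 3 + (v - 2) = 3 + (-2 + v) = 1 + v)
d(A) = 20 (d(A) = 9 + ((1 + 4) + 6) = 9 + (5 + 6) = 9 + 11 = 20)
d(13)*119 + (3 + 4)*7 = 20*119 + (3 + 4)*7 = 2380 + 7*7 = 2380 + 49 = 2429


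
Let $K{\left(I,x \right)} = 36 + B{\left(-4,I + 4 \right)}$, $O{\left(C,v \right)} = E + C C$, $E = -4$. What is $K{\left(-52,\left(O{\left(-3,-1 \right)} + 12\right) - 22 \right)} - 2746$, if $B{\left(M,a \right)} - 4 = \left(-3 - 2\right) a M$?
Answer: $-3666$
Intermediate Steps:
$O{\left(C,v \right)} = -4 + C^{2}$ ($O{\left(C,v \right)} = -4 + C C = -4 + C^{2}$)
$B{\left(M,a \right)} = 4 - 5 M a$ ($B{\left(M,a \right)} = 4 + \left(-3 - 2\right) a M = 4 + - 5 a M = 4 - 5 M a$)
$K{\left(I,x \right)} = 120 + 20 I$ ($K{\left(I,x \right)} = 36 - \left(-4 - 20 \left(I + 4\right)\right) = 36 - \left(-4 - 20 \left(4 + I\right)\right) = 36 + \left(4 + \left(80 + 20 I\right)\right) = 36 + \left(84 + 20 I\right) = 120 + 20 I$)
$K{\left(-52,\left(O{\left(-3,-1 \right)} + 12\right) - 22 \right)} - 2746 = \left(120 + 20 \left(-52\right)\right) - 2746 = \left(120 - 1040\right) - 2746 = -920 - 2746 = -3666$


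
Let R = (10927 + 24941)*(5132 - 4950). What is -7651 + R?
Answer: 6520325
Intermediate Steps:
R = 6527976 (R = 35868*182 = 6527976)
-7651 + R = -7651 + 6527976 = 6520325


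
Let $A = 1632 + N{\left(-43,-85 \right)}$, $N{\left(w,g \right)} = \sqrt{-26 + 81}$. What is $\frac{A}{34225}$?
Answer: $\frac{1632}{34225} + \frac{\sqrt{55}}{34225} \approx 0.047901$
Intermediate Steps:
$N{\left(w,g \right)} = \sqrt{55}$
$A = 1632 + \sqrt{55} \approx 1639.4$
$\frac{A}{34225} = \frac{1632 + \sqrt{55}}{34225} = \left(1632 + \sqrt{55}\right) \frac{1}{34225} = \frac{1632}{34225} + \frac{\sqrt{55}}{34225}$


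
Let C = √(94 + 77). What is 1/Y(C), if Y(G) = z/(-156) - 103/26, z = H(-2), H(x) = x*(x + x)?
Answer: -78/313 ≈ -0.24920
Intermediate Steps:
H(x) = 2*x² (H(x) = x*(2*x) = 2*x²)
C = 3*√19 (C = √171 = 3*√19 ≈ 13.077)
z = 8 (z = 2*(-2)² = 2*4 = 8)
Y(G) = -313/78 (Y(G) = 8/(-156) - 103/26 = 8*(-1/156) - 103*1/26 = -2/39 - 103/26 = -313/78)
1/Y(C) = 1/(-313/78) = -78/313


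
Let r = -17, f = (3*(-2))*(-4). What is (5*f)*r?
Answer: -2040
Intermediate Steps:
f = 24 (f = -6*(-4) = 24)
(5*f)*r = (5*24)*(-17) = 120*(-17) = -2040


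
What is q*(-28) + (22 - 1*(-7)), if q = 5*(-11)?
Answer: 1569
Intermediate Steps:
q = -55
q*(-28) + (22 - 1*(-7)) = -55*(-28) + (22 - 1*(-7)) = 1540 + (22 + 7) = 1540 + 29 = 1569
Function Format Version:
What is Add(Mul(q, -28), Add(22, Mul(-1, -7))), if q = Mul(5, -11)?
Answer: 1569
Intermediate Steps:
q = -55
Add(Mul(q, -28), Add(22, Mul(-1, -7))) = Add(Mul(-55, -28), Add(22, Mul(-1, -7))) = Add(1540, Add(22, 7)) = Add(1540, 29) = 1569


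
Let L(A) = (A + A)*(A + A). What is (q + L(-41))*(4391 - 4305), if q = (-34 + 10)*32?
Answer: 512216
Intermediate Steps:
L(A) = 4*A² (L(A) = (2*A)*(2*A) = 4*A²)
q = -768 (q = -24*32 = -768)
(q + L(-41))*(4391 - 4305) = (-768 + 4*(-41)²)*(4391 - 4305) = (-768 + 4*1681)*86 = (-768 + 6724)*86 = 5956*86 = 512216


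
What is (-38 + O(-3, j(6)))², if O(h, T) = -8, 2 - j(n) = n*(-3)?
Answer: 2116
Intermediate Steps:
j(n) = 2 + 3*n (j(n) = 2 - n*(-3) = 2 - (-3)*n = 2 + 3*n)
(-38 + O(-3, j(6)))² = (-38 - 8)² = (-46)² = 2116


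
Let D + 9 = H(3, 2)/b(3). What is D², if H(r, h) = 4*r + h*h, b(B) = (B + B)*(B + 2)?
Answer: 16129/225 ≈ 71.684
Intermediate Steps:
b(B) = 2*B*(2 + B) (b(B) = (2*B)*(2 + B) = 2*B*(2 + B))
H(r, h) = h² + 4*r (H(r, h) = 4*r + h² = h² + 4*r)
D = -127/15 (D = -9 + (2² + 4*3)/((2*3*(2 + 3))) = -9 + (4 + 12)/((2*3*5)) = -9 + 16/30 = -9 + 16*(1/30) = -9 + 8/15 = -127/15 ≈ -8.4667)
D² = (-127/15)² = 16129/225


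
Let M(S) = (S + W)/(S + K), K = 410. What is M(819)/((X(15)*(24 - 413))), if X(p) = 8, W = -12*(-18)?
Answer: -1035/3824648 ≈ -0.00027061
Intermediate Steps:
W = 216
M(S) = (216 + S)/(410 + S) (M(S) = (S + 216)/(S + 410) = (216 + S)/(410 + S))
M(819)/((X(15)*(24 - 413))) = ((216 + 819)/(410 + 819))/((8*(24 - 413))) = (1035/1229)/((8*(-389))) = ((1/1229)*1035)/(-3112) = (1035/1229)*(-1/3112) = -1035/3824648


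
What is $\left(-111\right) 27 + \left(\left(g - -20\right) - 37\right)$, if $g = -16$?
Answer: $-3030$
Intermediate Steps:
$\left(-111\right) 27 + \left(\left(g - -20\right) - 37\right) = \left(-111\right) 27 - 33 = -2997 + \left(\left(-16 + 20\right) - 37\right) = -2997 + \left(4 - 37\right) = -2997 - 33 = -3030$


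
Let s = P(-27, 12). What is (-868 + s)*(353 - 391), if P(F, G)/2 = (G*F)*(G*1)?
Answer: 328472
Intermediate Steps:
P(F, G) = 2*F*G² (P(F, G) = 2*((G*F)*(G*1)) = 2*((F*G)*G) = 2*(F*G²) = 2*F*G²)
s = -7776 (s = 2*(-27)*12² = 2*(-27)*144 = -7776)
(-868 + s)*(353 - 391) = (-868 - 7776)*(353 - 391) = -8644*(-38) = 328472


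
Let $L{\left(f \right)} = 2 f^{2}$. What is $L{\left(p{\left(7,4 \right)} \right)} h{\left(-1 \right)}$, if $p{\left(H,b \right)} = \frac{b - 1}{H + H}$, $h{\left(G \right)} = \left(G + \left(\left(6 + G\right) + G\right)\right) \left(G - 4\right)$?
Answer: $- \frac{135}{98} \approx -1.3776$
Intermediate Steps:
$h{\left(G \right)} = \left(-4 + G\right) \left(6 + 3 G\right)$ ($h{\left(G \right)} = \left(G + \left(6 + 2 G\right)\right) \left(-4 + G\right) = \left(6 + 3 G\right) \left(-4 + G\right) = \left(-4 + G\right) \left(6 + 3 G\right)$)
$p{\left(H,b \right)} = \frac{-1 + b}{2 H}$
$L{\left(p{\left(7,4 \right)} \right)} h{\left(-1 \right)} = 2 \left(\frac{-1 + 4}{2 \cdot 7}\right)^{2} \left(-24 - -6 + 3 \left(-1\right)^{2}\right) = 2 \left(\frac{1}{2} \cdot \frac{1}{7} \cdot 3\right)^{2} \left(-24 + 6 + 3 \cdot 1\right) = 2 \left(\frac{3}{14}\right)^{2} \left(-24 + 6 + 3\right) = 2 \cdot \frac{9}{196} \left(-15\right) = \frac{9}{98} \left(-15\right) = - \frac{135}{98}$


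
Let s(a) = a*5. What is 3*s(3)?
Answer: 45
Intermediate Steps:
s(a) = 5*a
3*s(3) = 3*(5*3) = 3*15 = 45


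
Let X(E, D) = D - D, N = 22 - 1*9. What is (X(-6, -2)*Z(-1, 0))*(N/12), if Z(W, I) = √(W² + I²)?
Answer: 0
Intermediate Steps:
N = 13 (N = 22 - 9 = 13)
X(E, D) = 0
Z(W, I) = √(I² + W²)
(X(-6, -2)*Z(-1, 0))*(N/12) = (0*√(0² + (-1)²))*(13/12) = (0*√(0 + 1))*(13*(1/12)) = (0*√1)*(13/12) = (0*1)*(13/12) = 0*(13/12) = 0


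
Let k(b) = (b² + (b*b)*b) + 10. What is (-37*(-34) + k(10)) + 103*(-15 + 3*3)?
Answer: 1750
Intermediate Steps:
k(b) = 10 + b² + b³ (k(b) = (b² + b²*b) + 10 = (b² + b³) + 10 = 10 + b² + b³)
(-37*(-34) + k(10)) + 103*(-15 + 3*3) = (-37*(-34) + (10 + 10² + 10³)) + 103*(-15 + 3*3) = (1258 + (10 + 100 + 1000)) + 103*(-15 + 9) = (1258 + 1110) + 103*(-6) = 2368 - 618 = 1750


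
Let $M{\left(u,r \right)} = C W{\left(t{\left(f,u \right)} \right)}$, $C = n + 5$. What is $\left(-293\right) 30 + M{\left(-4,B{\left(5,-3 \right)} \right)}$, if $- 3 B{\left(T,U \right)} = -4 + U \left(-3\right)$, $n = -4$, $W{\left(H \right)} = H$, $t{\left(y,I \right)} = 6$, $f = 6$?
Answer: $-8784$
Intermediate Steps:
$B{\left(T,U \right)} = \frac{4}{3} + U$ ($B{\left(T,U \right)} = - \frac{-4 + U \left(-3\right)}{3} = - \frac{-4 - 3 U}{3} = \frac{4}{3} + U$)
$C = 1$ ($C = -4 + 5 = 1$)
$M{\left(u,r \right)} = 6$ ($M{\left(u,r \right)} = 1 \cdot 6 = 6$)
$\left(-293\right) 30 + M{\left(-4,B{\left(5,-3 \right)} \right)} = \left(-293\right) 30 + 6 = -8790 + 6 = -8784$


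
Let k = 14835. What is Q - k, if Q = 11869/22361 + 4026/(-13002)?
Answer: -65348936523/4405117 ≈ -14835.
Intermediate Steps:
Q = 974172/4405117 (Q = 11869*(1/22361) + 4026*(-1/13002) = 11869/22361 - 61/197 = 974172/4405117 ≈ 0.22115)
Q - k = 974172/4405117 - 1*14835 = 974172/4405117 - 14835 = -65348936523/4405117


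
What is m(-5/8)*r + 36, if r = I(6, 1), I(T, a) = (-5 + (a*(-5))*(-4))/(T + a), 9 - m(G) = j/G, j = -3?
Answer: 45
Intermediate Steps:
m(G) = 9 + 3/G (m(G) = 9 - (-3)/G = 9 + 3/G)
I(T, a) = (-5 + 20*a)/(T + a) (I(T, a) = (-5 - 5*a*(-4))/(T + a) = (-5 + 20*a)/(T + a))
r = 15/7 (r = 5*(-1 + 4*1)/(6 + 1) = 5*(-1 + 4)/7 = 5*(⅐)*3 = 15/7 ≈ 2.1429)
m(-5/8)*r + 36 = (9 + 3/((-5/8)))*(15/7) + 36 = (9 + 3/((-5*⅛)))*(15/7) + 36 = (9 + 3/(-5/8))*(15/7) + 36 = (9 + 3*(-8/5))*(15/7) + 36 = (9 - 24/5)*(15/7) + 36 = (21/5)*(15/7) + 36 = 9 + 36 = 45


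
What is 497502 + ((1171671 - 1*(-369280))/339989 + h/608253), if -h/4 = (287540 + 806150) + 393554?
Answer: 34293998195261091/68933109739 ≈ 4.9750e+5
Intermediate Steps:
h = -5948976 (h = -4*((287540 + 806150) + 393554) = -4*(1093690 + 393554) = -4*1487244 = -5948976)
497502 + ((1171671 - 1*(-369280))/339989 + h/608253) = 497502 + ((1171671 - 1*(-369280))/339989 - 5948976/608253) = 497502 + ((1171671 + 369280)*(1/339989) - 5948976*1/608253) = 497502 + (1540951*(1/339989) - 1982992/202751) = 497502 + (1540951/339989 - 1982992/202751) = 497502 - 361766110887/68933109739 = 34293998195261091/68933109739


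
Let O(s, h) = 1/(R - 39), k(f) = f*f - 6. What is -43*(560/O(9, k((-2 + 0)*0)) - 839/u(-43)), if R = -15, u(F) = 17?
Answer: 22141517/17 ≈ 1.3024e+6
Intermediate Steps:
k(f) = -6 + f² (k(f) = f² - 6 = -6 + f²)
O(s, h) = -1/54 (O(s, h) = 1/(-15 - 39) = 1/(-54) = -1/54)
-43*(560/O(9, k((-2 + 0)*0)) - 839/u(-43)) = -43*(560/(-1/54) - 839/17) = -43*(560*(-54) - 839*1/17) = -43*(-30240 - 839/17) = -43*(-514919/17) = 22141517/17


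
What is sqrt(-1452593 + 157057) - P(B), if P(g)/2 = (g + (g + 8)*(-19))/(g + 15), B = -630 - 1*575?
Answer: 21538/595 + 4*I*sqrt(80971) ≈ 36.198 + 1138.2*I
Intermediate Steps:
B = -1205 (B = -630 - 575 = -1205)
P(g) = 2*(-152 - 18*g)/(15 + g) (P(g) = 2*((g + (g + 8)*(-19))/(g + 15)) = 2*((g + (8 + g)*(-19))/(15 + g)) = 2*((g + (-152 - 19*g))/(15 + g)) = 2*((-152 - 18*g)/(15 + g)) = 2*(-152 - 18*g)/(15 + g))
sqrt(-1452593 + 157057) - P(B) = sqrt(-1452593 + 157057) - 4*(-76 - 9*(-1205))/(15 - 1205) = sqrt(-1295536) - 4*(-76 + 10845)/(-1190) = 4*I*sqrt(80971) - 4*(-1)*10769/1190 = 4*I*sqrt(80971) - 1*(-21538/595) = 4*I*sqrt(80971) + 21538/595 = 21538/595 + 4*I*sqrt(80971)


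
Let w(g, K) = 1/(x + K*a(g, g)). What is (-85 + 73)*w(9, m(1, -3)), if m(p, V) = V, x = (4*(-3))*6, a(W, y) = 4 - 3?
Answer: 4/25 ≈ 0.16000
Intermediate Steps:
a(W, y) = 1
x = -72 (x = -12*6 = -72)
w(g, K) = 1/(-72 + K) (w(g, K) = 1/(-72 + K*1) = 1/(-72 + K))
(-85 + 73)*w(9, m(1, -3)) = (-85 + 73)/(-72 - 3) = -12/(-75) = -12*(-1/75) = 4/25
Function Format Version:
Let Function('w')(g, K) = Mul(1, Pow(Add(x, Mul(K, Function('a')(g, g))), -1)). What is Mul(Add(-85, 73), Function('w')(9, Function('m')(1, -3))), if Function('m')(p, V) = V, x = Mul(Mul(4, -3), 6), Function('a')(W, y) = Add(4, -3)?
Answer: Rational(4, 25) ≈ 0.16000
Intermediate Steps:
Function('a')(W, y) = 1
x = -72 (x = Mul(-12, 6) = -72)
Function('w')(g, K) = Pow(Add(-72, K), -1) (Function('w')(g, K) = Mul(1, Pow(Add(-72, Mul(K, 1)), -1)) = Mul(1, Pow(Add(-72, K), -1)) = Pow(Add(-72, K), -1))
Mul(Add(-85, 73), Function('w')(9, Function('m')(1, -3))) = Mul(Add(-85, 73), Pow(Add(-72, -3), -1)) = Mul(-12, Pow(-75, -1)) = Mul(-12, Rational(-1, 75)) = Rational(4, 25)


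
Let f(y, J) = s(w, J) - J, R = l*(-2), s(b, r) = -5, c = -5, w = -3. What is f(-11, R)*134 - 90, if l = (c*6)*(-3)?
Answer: 23360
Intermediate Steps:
l = 90 (l = -5*6*(-3) = -30*(-3) = 90)
R = -180 (R = 90*(-2) = -180)
f(y, J) = -5 - J
f(-11, R)*134 - 90 = (-5 - 1*(-180))*134 - 90 = (-5 + 180)*134 - 90 = 175*134 - 90 = 23450 - 90 = 23360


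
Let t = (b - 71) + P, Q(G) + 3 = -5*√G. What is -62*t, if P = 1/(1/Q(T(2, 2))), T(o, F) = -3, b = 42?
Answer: 1984 + 310*I*√3 ≈ 1984.0 + 536.94*I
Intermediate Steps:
Q(G) = -3 - 5*√G
P = -3 - 5*I*√3 (P = 1/(1/(-3 - 5*I*√3)) = -3 - 5*I*√3 ≈ -3.0 - 8.6602*I)
t = -32 - 5*I*√3 (t = (42 - 71) + (-3 - 5*I*√3) = -29 + (-3 - 5*I*√3) = -32 - 5*I*√3 ≈ -32.0 - 8.6602*I)
-62*t = -62*(-32 - 5*I*√3) = 1984 + 310*I*√3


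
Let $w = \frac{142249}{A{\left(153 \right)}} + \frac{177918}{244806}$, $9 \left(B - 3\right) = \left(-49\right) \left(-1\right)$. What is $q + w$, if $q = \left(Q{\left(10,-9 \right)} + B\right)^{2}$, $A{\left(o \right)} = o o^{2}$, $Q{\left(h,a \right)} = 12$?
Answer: $\frac{61191544096582}{146131923177} \approx 418.74$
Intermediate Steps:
$A{\left(o \right)} = o^{3}$
$B = \frac{76}{9}$ ($B = 3 + \frac{\left(-49\right) \left(-1\right)}{9} = 3 + \frac{1}{9} \cdot 49 = 3 + \frac{49}{9} = \frac{76}{9} \approx 8.4444$)
$w = \frac{112008404230}{146131923177}$ ($w = \frac{142249}{153^{3}} + \frac{177918}{244806} = \frac{142249}{3581577} + 177918 \cdot \frac{1}{244806} = 142249 \cdot \frac{1}{3581577} + \frac{29653}{40801} = \frac{142249}{3581577} + \frac{29653}{40801} = \frac{112008404230}{146131923177} \approx 0.76649$)
$q = \frac{33856}{81}$ ($q = \left(12 + \frac{76}{9}\right)^{2} = \left(\frac{184}{9}\right)^{2} = \frac{33856}{81} \approx 417.98$)
$q + w = \frac{33856}{81} + \frac{112008404230}{146131923177} = \frac{61191544096582}{146131923177}$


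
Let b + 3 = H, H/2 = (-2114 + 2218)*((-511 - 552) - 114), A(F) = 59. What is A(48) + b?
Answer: -244760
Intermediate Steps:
H = -244816 (H = 2*((-2114 + 2218)*((-511 - 552) - 114)) = 2*(104*(-1063 - 114)) = 2*(104*(-1177)) = 2*(-122408) = -244816)
b = -244819 (b = -3 - 244816 = -244819)
A(48) + b = 59 - 244819 = -244760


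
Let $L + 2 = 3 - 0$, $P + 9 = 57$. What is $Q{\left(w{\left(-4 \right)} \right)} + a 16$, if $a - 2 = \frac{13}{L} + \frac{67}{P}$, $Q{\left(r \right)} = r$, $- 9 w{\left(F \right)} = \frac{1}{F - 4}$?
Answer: $\frac{18889}{72} \approx 262.35$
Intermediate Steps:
$P = 48$ ($P = -9 + 57 = 48$)
$w{\left(F \right)} = - \frac{1}{9 \left(-4 + F\right)}$ ($w{\left(F \right)} = - \frac{1}{9 \left(F - 4\right)} = - \frac{1}{9 \left(-4 + F\right)}$)
$L = 1$ ($L = -2 + \left(3 - 0\right) = -2 + \left(3 + 0\right) = -2 + 3 = 1$)
$a = \frac{787}{48}$ ($a = 2 + \left(\frac{13}{1} + \frac{67}{48}\right) = 2 + \left(13 \cdot 1 + 67 \cdot \frac{1}{48}\right) = 2 + \left(13 + \frac{67}{48}\right) = 2 + \frac{691}{48} = \frac{787}{48} \approx 16.396$)
$Q{\left(w{\left(-4 \right)} \right)} + a 16 = - \frac{1}{-36 + 9 \left(-4\right)} + \frac{787}{48} \cdot 16 = - \frac{1}{-36 - 36} + \frac{787}{3} = - \frac{1}{-72} + \frac{787}{3} = \left(-1\right) \left(- \frac{1}{72}\right) + \frac{787}{3} = \frac{1}{72} + \frac{787}{3} = \frac{18889}{72}$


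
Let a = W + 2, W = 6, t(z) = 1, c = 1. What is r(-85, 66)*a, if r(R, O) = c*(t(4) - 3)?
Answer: -16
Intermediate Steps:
r(R, O) = -2 (r(R, O) = 1*(1 - 3) = 1*(-2) = -2)
a = 8 (a = 6 + 2 = 8)
r(-85, 66)*a = -2*8 = -16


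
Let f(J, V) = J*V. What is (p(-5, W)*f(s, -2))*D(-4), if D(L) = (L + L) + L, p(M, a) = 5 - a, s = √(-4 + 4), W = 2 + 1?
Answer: 0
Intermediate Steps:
W = 3
s = 0 (s = √0 = 0)
D(L) = 3*L (D(L) = 2*L + L = 3*L)
(p(-5, W)*f(s, -2))*D(-4) = ((5 - 1*3)*(0*(-2)))*(3*(-4)) = ((5 - 3)*0)*(-12) = (2*0)*(-12) = 0*(-12) = 0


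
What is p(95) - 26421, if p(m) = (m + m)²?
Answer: 9679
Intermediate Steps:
p(m) = 4*m² (p(m) = (2*m)² = 4*m²)
p(95) - 26421 = 4*95² - 26421 = 4*9025 - 26421 = 36100 - 26421 = 9679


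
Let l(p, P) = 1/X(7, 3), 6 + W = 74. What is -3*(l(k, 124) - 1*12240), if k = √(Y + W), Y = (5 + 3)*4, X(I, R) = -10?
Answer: 367203/10 ≈ 36720.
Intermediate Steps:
W = 68 (W = -6 + 74 = 68)
Y = 32 (Y = 8*4 = 32)
k = 10 (k = √(32 + 68) = √100 = 10)
l(p, P) = -⅒ (l(p, P) = 1/(-10) = -⅒)
-3*(l(k, 124) - 1*12240) = -3*(-⅒ - 1*12240) = -3*(-⅒ - 12240) = -3*(-122401/10) = 367203/10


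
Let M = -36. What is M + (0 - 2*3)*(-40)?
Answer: 204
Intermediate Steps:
M + (0 - 2*3)*(-40) = -36 + (0 - 2*3)*(-40) = -36 + (0 - 6)*(-40) = -36 - 6*(-40) = -36 + 240 = 204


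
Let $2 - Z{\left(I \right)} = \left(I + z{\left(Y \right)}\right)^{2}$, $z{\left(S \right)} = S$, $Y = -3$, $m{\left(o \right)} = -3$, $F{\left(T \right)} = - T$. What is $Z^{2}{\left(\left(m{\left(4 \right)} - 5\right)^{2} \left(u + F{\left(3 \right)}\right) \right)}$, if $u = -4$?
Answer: $41371153201$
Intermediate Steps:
$Z{\left(I \right)} = 2 - \left(-3 + I\right)^{2}$ ($Z{\left(I \right)} = 2 - \left(I - 3\right)^{2} = 2 - \left(-3 + I\right)^{2}$)
$Z^{2}{\left(\left(m{\left(4 \right)} - 5\right)^{2} \left(u + F{\left(3 \right)}\right) \right)} = \left(2 - \left(-3 + \left(-3 - 5\right)^{2} \left(-4 - 3\right)\right)^{2}\right)^{2} = \left(2 - \left(-3 + \left(-8\right)^{2} \left(-4 - 3\right)\right)^{2}\right)^{2} = \left(2 - \left(-3 + 64 \left(-7\right)\right)^{2}\right)^{2} = \left(2 - \left(-3 - 448\right)^{2}\right)^{2} = \left(2 - \left(-451\right)^{2}\right)^{2} = \left(2 - 203401\right)^{2} = \left(-203399\right)^{2} = 41371153201$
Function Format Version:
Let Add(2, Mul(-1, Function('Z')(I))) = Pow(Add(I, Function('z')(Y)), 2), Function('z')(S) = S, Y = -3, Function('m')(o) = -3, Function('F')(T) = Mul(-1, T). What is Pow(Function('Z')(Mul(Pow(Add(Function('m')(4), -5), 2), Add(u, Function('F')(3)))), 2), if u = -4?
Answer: 41371153201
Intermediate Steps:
Function('Z')(I) = Add(2, Mul(-1, Pow(Add(-3, I), 2))) (Function('Z')(I) = Add(2, Mul(-1, Pow(Add(I, -3), 2))) = Add(2, Mul(-1, Pow(Add(-3, I), 2))))
Pow(Function('Z')(Mul(Pow(Add(Function('m')(4), -5), 2), Add(u, Function('F')(3)))), 2) = Pow(Add(2, Mul(-1, Pow(Add(-3, Mul(Pow(Add(-3, -5), 2), Add(-4, Mul(-1, 3)))), 2))), 2) = Pow(Add(2, Mul(-1, Pow(Add(-3, Mul(Pow(-8, 2), Add(-4, -3))), 2))), 2) = Pow(Add(2, Mul(-1, Pow(Add(-3, Mul(64, -7)), 2))), 2) = Pow(Add(2, Mul(-1, Pow(Add(-3, -448), 2))), 2) = Pow(Add(2, Mul(-1, Pow(-451, 2))), 2) = Pow(Add(2, Mul(-1, 203401)), 2) = Pow(Add(2, -203401), 2) = Pow(-203399, 2) = 41371153201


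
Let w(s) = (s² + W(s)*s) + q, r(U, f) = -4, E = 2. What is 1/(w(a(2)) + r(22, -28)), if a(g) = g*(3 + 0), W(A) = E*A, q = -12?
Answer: 1/92 ≈ 0.010870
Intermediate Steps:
W(A) = 2*A
a(g) = 3*g (a(g) = g*3 = 3*g)
w(s) = -12 + 3*s² (w(s) = (s² + (2*s)*s) - 12 = (s² + 2*s²) - 12 = 3*s² - 12 = -12 + 3*s²)
1/(w(a(2)) + r(22, -28)) = 1/((-12 + 3*(3*2)²) - 4) = 1/((-12 + 3*6²) - 4) = 1/((-12 + 3*36) - 4) = 1/((-12 + 108) - 4) = 1/(96 - 4) = 1/92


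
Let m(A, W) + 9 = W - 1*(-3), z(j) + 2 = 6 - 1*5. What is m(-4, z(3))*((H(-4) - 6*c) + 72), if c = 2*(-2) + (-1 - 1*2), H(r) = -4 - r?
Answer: -798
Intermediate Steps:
z(j) = -1 (z(j) = -2 + (6 - 1*5) = -2 + (6 - 5) = -2 + 1 = -1)
m(A, W) = -6 + W (m(A, W) = -9 + (W - 1*(-3)) = -9 + (W + 3) = -9 + (3 + W) = -6 + W)
c = -7 (c = -4 + (-1 - 2) = -4 - 3 = -7)
m(-4, z(3))*((H(-4) - 6*c) + 72) = (-6 - 1)*(((-4 - 1*(-4)) - 6*(-7)) + 72) = -7*(((-4 + 4) + 42) + 72) = -7*((0 + 42) + 72) = -7*(42 + 72) = -7*114 = -798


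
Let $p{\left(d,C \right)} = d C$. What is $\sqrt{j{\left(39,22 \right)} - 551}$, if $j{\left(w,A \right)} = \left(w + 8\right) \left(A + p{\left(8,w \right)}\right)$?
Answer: $9 \sqrt{187} \approx 123.07$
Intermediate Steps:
$p{\left(d,C \right)} = C d$
$j{\left(w,A \right)} = \left(8 + w\right) \left(A + 8 w\right)$ ($j{\left(w,A \right)} = \left(w + 8\right) \left(A + w 8\right) = \left(8 + w\right) \left(A + 8 w\right)$)
$\sqrt{j{\left(39,22 \right)} - 551} = \sqrt{\left(8 \cdot 22 + 8 \cdot 39^{2} + 64 \cdot 39 + 22 \cdot 39\right) - 551} = \sqrt{\left(176 + 8 \cdot 1521 + 2496 + 858\right) - 551} = \sqrt{\left(176 + 12168 + 2496 + 858\right) - 551} = \sqrt{15698 - 551} = \sqrt{15147} = 9 \sqrt{187}$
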